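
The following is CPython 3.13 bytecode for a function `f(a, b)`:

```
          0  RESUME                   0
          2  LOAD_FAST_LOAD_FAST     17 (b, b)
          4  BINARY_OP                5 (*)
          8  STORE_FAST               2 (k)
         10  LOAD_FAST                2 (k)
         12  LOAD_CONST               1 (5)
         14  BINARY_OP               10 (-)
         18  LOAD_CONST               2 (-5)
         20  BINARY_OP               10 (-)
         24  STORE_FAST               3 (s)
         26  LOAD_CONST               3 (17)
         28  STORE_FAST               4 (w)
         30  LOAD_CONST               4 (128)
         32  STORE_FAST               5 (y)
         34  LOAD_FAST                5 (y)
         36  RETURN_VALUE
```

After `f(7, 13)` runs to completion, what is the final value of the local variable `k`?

169

LOAD_FAST_LOAD_FAST b,b → push 13,13. Stack: [13, 13]
BINARY_OP * → 13 * 13 = 169. Stack: [169]
STORE_FAST k → k=169. Stack: []
LOAD_FAST k → push 169. Stack: [169]
LOAD_CONST → push 5. Stack: [169, 5]
BINARY_OP - → 169 - 5 = 164. Stack: [164]
LOAD_CONST → push -5. Stack: [164, -5]
BINARY_OP - → 164 - -5 = 169. Stack: [169]
STORE_FAST s → s=169. Stack: []
LOAD_CONST → push 17. Stack: [17]
STORE_FAST w → w=17. Stack: []
LOAD_CONST → push 128. Stack: [128]
STORE_FAST y → y=128. Stack: []
LOAD_FAST y → push 128. Stack: [128]
RETURN_VALUE → return 128.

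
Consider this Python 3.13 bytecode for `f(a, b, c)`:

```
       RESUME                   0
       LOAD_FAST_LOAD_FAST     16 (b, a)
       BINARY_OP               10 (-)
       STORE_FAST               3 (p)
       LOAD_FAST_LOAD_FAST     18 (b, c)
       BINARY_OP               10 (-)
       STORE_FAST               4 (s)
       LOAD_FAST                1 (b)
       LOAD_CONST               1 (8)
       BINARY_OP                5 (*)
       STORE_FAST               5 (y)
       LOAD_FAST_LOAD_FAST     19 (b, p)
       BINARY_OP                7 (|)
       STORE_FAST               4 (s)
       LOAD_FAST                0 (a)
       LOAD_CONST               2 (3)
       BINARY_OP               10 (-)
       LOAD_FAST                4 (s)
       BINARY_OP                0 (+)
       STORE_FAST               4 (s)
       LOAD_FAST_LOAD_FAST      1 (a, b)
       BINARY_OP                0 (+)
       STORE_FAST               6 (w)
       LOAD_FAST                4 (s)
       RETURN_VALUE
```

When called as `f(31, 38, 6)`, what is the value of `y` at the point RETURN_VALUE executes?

LOAD_FAST_LOAD_FAST b,a → push 38,31. Stack: [38, 31]
BINARY_OP - → 38 - 31 = 7. Stack: [7]
STORE_FAST p → p=7. Stack: []
LOAD_FAST_LOAD_FAST b,c → push 38,6. Stack: [38, 6]
BINARY_OP - → 38 - 6 = 32. Stack: [32]
STORE_FAST s → s=32. Stack: []
LOAD_FAST b → push 38. Stack: [38]
LOAD_CONST → push 8. Stack: [38, 8]
BINARY_OP * → 38 * 8 = 304. Stack: [304]
STORE_FAST y → y=304. Stack: []
LOAD_FAST_LOAD_FAST b,p → push 38,7. Stack: [38, 7]
BINARY_OP | → 38 | 7 = 39. Stack: [39]
STORE_FAST s → s=39. Stack: []
LOAD_FAST a → push 31. Stack: [31]
LOAD_CONST → push 3. Stack: [31, 3]
BINARY_OP - → 31 - 3 = 28. Stack: [28]
LOAD_FAST s → push 39. Stack: [28, 39]
BINARY_OP + → 28 + 39 = 67. Stack: [67]
STORE_FAST s → s=67. Stack: []
LOAD_FAST_LOAD_FAST a,b → push 31,38. Stack: [31, 38]
BINARY_OP + → 31 + 38 = 69. Stack: [69]
STORE_FAST w → w=69. Stack: []
LOAD_FAST s → push 67. Stack: [67]
RETURN_VALUE → return 67.

304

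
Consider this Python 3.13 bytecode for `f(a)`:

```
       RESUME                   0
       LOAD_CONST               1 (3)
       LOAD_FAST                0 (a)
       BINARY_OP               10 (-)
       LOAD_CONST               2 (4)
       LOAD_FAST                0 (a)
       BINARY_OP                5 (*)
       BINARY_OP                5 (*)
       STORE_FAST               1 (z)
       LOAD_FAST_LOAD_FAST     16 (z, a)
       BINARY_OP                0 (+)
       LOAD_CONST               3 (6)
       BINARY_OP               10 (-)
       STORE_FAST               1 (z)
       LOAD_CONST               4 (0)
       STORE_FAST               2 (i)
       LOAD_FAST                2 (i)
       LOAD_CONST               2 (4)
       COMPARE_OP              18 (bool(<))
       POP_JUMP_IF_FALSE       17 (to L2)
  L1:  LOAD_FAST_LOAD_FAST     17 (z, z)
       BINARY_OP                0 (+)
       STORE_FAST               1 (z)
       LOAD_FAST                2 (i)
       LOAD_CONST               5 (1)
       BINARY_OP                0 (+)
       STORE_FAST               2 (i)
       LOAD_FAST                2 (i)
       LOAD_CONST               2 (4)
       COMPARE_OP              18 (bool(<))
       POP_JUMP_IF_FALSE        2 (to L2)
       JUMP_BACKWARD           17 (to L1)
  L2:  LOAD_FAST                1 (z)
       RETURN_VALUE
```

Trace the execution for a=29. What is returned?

LOAD_CONST → push 3
LOAD_FAST a → push 29
BINARY_OP - → 3 - 29 = -26
LOAD_CONST → push 4
LOAD_FAST a → push 29
BINARY_OP * → 4 * 29 = 116
BINARY_OP * → -26 * 116 = -3016
STORE_FAST z → z=-3016
LOAD_FAST_LOAD_FAST z,a → push -3016,29
BINARY_OP + → -3016 + 29 = -2987
LOAD_CONST → push 6
BINARY_OP - → -2987 - 6 = -2993
STORE_FAST z → z=-2993
LOAD_CONST → push 0
STORE_FAST i → i=0
LOAD_FAST i → push 0
LOAD_CONST → push 4
COMPARE_OP bool(<) → 0 vs 4 = True
POP_JUMP_IF_FALSE → pop True; no jump
LOAD_FAST_LOAD_FAST z,z → push -2993,-2993
BINARY_OP + → -2993 + -2993 = -5986
STORE_FAST z → z=-5986
LOAD_FAST i → push 0
LOAD_CONST → push 1
BINARY_OP + → 0 + 1 = 1
STORE_FAST i → i=1
LOAD_FAST i → push 1
LOAD_CONST → push 4
COMPARE_OP bool(<) → 1 vs 4 = True
POP_JUMP_IF_FALSE → pop True; no jump
LOAD_FAST_LOAD_FAST z,z → push -5986,-5986
BINARY_OP + → -5986 + -5986 = -11972
STORE_FAST z → z=-11972
LOAD_FAST i → push 1
LOAD_CONST → push 1
BINARY_OP + → 1 + 1 = 2
STORE_FAST i → i=2
LOAD_FAST i → push 2
LOAD_CONST → push 4
COMPARE_OP bool(<) → 2 vs 4 = True
POP_JUMP_IF_FALSE → pop True; no jump
LOAD_FAST_LOAD_FAST z,z → push -11972,-11972
BINARY_OP + → -11972 + -11972 = -23944
STORE_FAST z → z=-23944
LOAD_FAST i → push 2
LOAD_CONST → push 1
BINARY_OP + → 2 + 1 = 3
STORE_FAST i → i=3
LOAD_FAST i → push 3
LOAD_CONST → push 4
COMPARE_OP bool(<) → 3 vs 4 = True
POP_JUMP_IF_FALSE → pop True; no jump
LOAD_FAST_LOAD_FAST z,z → push -23944,-23944
BINARY_OP + → -23944 + -23944 = -47888
STORE_FAST z → z=-47888
LOAD_FAST i → push 3
LOAD_CONST → push 1
BINARY_OP + → 3 + 1 = 4
STORE_FAST i → i=4
LOAD_FAST i → push 4
LOAD_CONST → push 4
COMPARE_OP bool(<) → 4 vs 4 = False
POP_JUMP_IF_FALSE → pop False; jump
LOAD_FAST z → push -47888
RETURN_VALUE → return -47888.

-47888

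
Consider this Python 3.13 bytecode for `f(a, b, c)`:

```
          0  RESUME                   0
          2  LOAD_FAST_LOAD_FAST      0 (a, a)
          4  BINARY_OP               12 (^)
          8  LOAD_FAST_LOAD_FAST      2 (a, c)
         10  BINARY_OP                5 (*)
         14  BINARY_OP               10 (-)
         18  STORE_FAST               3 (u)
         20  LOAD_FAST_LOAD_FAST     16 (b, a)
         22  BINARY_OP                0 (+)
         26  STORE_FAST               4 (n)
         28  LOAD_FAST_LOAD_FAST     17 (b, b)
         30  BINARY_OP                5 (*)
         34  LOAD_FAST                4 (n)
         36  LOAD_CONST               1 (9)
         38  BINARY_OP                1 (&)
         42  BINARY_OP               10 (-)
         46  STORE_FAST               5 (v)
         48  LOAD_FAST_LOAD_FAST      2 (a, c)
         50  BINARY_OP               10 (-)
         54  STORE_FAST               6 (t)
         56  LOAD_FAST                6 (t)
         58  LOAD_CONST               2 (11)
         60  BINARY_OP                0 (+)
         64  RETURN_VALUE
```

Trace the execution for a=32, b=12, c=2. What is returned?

41

LOAD_FAST_LOAD_FAST a,a → push 32,32. Stack: [32, 32]
BINARY_OP ^ → 32 ^ 32 = 0. Stack: [0]
LOAD_FAST_LOAD_FAST a,c → push 32,2. Stack: [0, 32, 2]
BINARY_OP * → 32 * 2 = 64. Stack: [0, 64]
BINARY_OP - → 0 - 64 = -64. Stack: [-64]
STORE_FAST u → u=-64. Stack: []
LOAD_FAST_LOAD_FAST b,a → push 12,32. Stack: [12, 32]
BINARY_OP + → 12 + 32 = 44. Stack: [44]
STORE_FAST n → n=44. Stack: []
LOAD_FAST_LOAD_FAST b,b → push 12,12. Stack: [12, 12]
BINARY_OP * → 12 * 12 = 144. Stack: [144]
LOAD_FAST n → push 44. Stack: [144, 44]
LOAD_CONST → push 9. Stack: [144, 44, 9]
BINARY_OP & → 44 & 9 = 8. Stack: [144, 8]
BINARY_OP - → 144 - 8 = 136. Stack: [136]
STORE_FAST v → v=136. Stack: []
LOAD_FAST_LOAD_FAST a,c → push 32,2. Stack: [32, 2]
BINARY_OP - → 32 - 2 = 30. Stack: [30]
STORE_FAST t → t=30. Stack: []
LOAD_FAST t → push 30. Stack: [30]
LOAD_CONST → push 11. Stack: [30, 11]
BINARY_OP + → 30 + 11 = 41. Stack: [41]
RETURN_VALUE → return 41.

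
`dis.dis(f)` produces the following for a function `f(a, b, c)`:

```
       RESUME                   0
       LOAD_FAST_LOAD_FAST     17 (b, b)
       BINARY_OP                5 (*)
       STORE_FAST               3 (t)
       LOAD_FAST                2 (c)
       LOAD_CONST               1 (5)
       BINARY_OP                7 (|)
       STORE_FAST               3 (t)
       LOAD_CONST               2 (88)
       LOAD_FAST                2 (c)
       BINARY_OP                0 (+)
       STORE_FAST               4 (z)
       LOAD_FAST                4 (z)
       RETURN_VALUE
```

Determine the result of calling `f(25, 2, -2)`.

LOAD_FAST_LOAD_FAST b,b → push 2,2. Stack: [2, 2]
BINARY_OP * → 2 * 2 = 4. Stack: [4]
STORE_FAST t → t=4. Stack: []
LOAD_FAST c → push -2. Stack: [-2]
LOAD_CONST → push 5. Stack: [-2, 5]
BINARY_OP | → -2 | 5 = -1. Stack: [-1]
STORE_FAST t → t=-1. Stack: []
LOAD_CONST → push 88. Stack: [88]
LOAD_FAST c → push -2. Stack: [88, -2]
BINARY_OP + → 88 + -2 = 86. Stack: [86]
STORE_FAST z → z=86. Stack: []
LOAD_FAST z → push 86. Stack: [86]
RETURN_VALUE → return 86.

86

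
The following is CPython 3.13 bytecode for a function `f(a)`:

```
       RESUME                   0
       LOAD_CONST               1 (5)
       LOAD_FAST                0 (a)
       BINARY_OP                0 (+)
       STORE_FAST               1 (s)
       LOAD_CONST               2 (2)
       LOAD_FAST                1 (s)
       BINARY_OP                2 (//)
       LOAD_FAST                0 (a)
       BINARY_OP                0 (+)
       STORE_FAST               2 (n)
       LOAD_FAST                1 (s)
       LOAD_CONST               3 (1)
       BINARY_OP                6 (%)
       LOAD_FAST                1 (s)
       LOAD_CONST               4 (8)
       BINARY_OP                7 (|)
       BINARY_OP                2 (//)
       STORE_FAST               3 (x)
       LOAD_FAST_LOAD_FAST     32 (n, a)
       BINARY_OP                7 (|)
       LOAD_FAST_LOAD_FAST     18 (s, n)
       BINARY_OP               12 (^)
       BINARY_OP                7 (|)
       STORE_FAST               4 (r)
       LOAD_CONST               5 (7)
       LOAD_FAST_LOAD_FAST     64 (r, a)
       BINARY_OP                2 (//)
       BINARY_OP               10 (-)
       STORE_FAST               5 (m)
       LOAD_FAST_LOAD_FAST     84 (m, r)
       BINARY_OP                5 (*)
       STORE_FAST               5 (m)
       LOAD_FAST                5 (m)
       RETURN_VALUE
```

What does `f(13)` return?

LOAD_CONST → push 5. Stack: [5]
LOAD_FAST a → push 13. Stack: [5, 13]
BINARY_OP + → 5 + 13 = 18. Stack: [18]
STORE_FAST s → s=18. Stack: []
LOAD_CONST → push 2. Stack: [2]
LOAD_FAST s → push 18. Stack: [2, 18]
BINARY_OP // → 2 // 18 = 0. Stack: [0]
LOAD_FAST a → push 13. Stack: [0, 13]
BINARY_OP + → 0 + 13 = 13. Stack: [13]
STORE_FAST n → n=13. Stack: []
LOAD_FAST s → push 18. Stack: [18]
LOAD_CONST → push 1. Stack: [18, 1]
BINARY_OP % → 18 % 1 = 0. Stack: [0]
LOAD_FAST s → push 18. Stack: [0, 18]
LOAD_CONST → push 8. Stack: [0, 18, 8]
BINARY_OP | → 18 | 8 = 26. Stack: [0, 26]
BINARY_OP // → 0 // 26 = 0. Stack: [0]
STORE_FAST x → x=0. Stack: []
LOAD_FAST_LOAD_FAST n,a → push 13,13. Stack: [13, 13]
BINARY_OP | → 13 | 13 = 13. Stack: [13]
LOAD_FAST_LOAD_FAST s,n → push 18,13. Stack: [13, 18, 13]
BINARY_OP ^ → 18 ^ 13 = 31. Stack: [13, 31]
BINARY_OP | → 13 | 31 = 31. Stack: [31]
STORE_FAST r → r=31. Stack: []
LOAD_CONST → push 7. Stack: [7]
LOAD_FAST_LOAD_FAST r,a → push 31,13. Stack: [7, 31, 13]
BINARY_OP // → 31 // 13 = 2. Stack: [7, 2]
BINARY_OP - → 7 - 2 = 5. Stack: [5]
STORE_FAST m → m=5. Stack: []
LOAD_FAST_LOAD_FAST m,r → push 5,31. Stack: [5, 31]
BINARY_OP * → 5 * 31 = 155. Stack: [155]
STORE_FAST m → m=155. Stack: []
LOAD_FAST m → push 155. Stack: [155]
RETURN_VALUE → return 155.

155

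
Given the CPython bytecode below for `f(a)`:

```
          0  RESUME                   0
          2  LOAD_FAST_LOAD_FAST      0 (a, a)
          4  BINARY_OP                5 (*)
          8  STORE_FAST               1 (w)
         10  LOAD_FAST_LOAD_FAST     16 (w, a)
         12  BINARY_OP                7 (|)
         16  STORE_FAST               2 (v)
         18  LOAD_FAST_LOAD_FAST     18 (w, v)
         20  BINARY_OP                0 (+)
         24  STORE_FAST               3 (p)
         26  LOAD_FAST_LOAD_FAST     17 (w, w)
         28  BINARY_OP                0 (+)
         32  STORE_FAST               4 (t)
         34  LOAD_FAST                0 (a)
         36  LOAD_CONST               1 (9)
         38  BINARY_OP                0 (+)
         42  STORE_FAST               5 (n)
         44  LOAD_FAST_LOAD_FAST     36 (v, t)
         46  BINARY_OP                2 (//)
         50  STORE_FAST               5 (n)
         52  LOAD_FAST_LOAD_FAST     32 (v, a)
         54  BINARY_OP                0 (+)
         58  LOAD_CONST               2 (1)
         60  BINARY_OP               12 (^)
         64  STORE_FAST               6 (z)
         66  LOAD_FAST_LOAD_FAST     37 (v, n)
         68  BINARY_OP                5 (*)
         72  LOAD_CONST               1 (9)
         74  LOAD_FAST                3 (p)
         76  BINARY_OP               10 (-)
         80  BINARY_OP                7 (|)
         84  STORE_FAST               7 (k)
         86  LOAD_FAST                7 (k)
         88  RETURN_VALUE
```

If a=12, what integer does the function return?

LOAD_FAST_LOAD_FAST a,a → push 12,12. Stack: [12, 12]
BINARY_OP * → 12 * 12 = 144. Stack: [144]
STORE_FAST w → w=144. Stack: []
LOAD_FAST_LOAD_FAST w,a → push 144,12. Stack: [144, 12]
BINARY_OP | → 144 | 12 = 156. Stack: [156]
STORE_FAST v → v=156. Stack: []
LOAD_FAST_LOAD_FAST w,v → push 144,156. Stack: [144, 156]
BINARY_OP + → 144 + 156 = 300. Stack: [300]
STORE_FAST p → p=300. Stack: []
LOAD_FAST_LOAD_FAST w,w → push 144,144. Stack: [144, 144]
BINARY_OP + → 144 + 144 = 288. Stack: [288]
STORE_FAST t → t=288. Stack: []
LOAD_FAST a → push 12. Stack: [12]
LOAD_CONST → push 9. Stack: [12, 9]
BINARY_OP + → 12 + 9 = 21. Stack: [21]
STORE_FAST n → n=21. Stack: []
LOAD_FAST_LOAD_FAST v,t → push 156,288. Stack: [156, 288]
BINARY_OP // → 156 // 288 = 0. Stack: [0]
STORE_FAST n → n=0. Stack: []
LOAD_FAST_LOAD_FAST v,a → push 156,12. Stack: [156, 12]
BINARY_OP + → 156 + 12 = 168. Stack: [168]
LOAD_CONST → push 1. Stack: [168, 1]
BINARY_OP ^ → 168 ^ 1 = 169. Stack: [169]
STORE_FAST z → z=169. Stack: []
LOAD_FAST_LOAD_FAST v,n → push 156,0. Stack: [156, 0]
BINARY_OP * → 156 * 0 = 0. Stack: [0]
LOAD_CONST → push 9. Stack: [0, 9]
LOAD_FAST p → push 300. Stack: [0, 9, 300]
BINARY_OP - → 9 - 300 = -291. Stack: [0, -291]
BINARY_OP | → 0 | -291 = -291. Stack: [-291]
STORE_FAST k → k=-291. Stack: []
LOAD_FAST k → push -291. Stack: [-291]
RETURN_VALUE → return -291.

-291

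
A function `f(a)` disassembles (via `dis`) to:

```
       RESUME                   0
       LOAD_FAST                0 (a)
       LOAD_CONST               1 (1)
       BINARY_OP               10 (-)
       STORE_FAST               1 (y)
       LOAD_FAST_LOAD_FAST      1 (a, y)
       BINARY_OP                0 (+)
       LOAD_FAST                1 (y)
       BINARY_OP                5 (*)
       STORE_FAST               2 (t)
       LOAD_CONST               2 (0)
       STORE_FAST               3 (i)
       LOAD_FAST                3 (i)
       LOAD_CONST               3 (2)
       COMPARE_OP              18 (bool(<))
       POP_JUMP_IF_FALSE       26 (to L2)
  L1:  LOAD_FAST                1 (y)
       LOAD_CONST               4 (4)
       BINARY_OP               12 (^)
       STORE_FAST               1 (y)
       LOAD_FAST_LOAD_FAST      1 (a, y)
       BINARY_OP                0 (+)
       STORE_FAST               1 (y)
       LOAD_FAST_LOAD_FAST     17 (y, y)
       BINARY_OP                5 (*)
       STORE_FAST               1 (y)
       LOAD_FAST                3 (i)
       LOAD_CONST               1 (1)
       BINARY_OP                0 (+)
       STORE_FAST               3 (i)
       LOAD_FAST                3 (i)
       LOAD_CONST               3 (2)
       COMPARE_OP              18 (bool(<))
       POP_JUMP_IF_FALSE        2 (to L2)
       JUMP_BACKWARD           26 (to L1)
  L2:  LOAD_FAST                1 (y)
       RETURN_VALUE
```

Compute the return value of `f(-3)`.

14884

LOAD_FAST a → push -3. Stack: [-3]
LOAD_CONST → push 1. Stack: [-3, 1]
BINARY_OP - → -3 - 1 = -4. Stack: [-4]
STORE_FAST y → y=-4. Stack: []
LOAD_FAST_LOAD_FAST a,y → push -3,-4. Stack: [-3, -4]
BINARY_OP + → -3 + -4 = -7. Stack: [-7]
LOAD_FAST y → push -4. Stack: [-7, -4]
BINARY_OP * → -7 * -4 = 28. Stack: [28]
STORE_FAST t → t=28. Stack: []
LOAD_CONST → push 0. Stack: [0]
STORE_FAST i → i=0. Stack: []
LOAD_FAST i → push 0. Stack: [0]
LOAD_CONST → push 2. Stack: [0, 2]
COMPARE_OP bool(<) → 0 vs 2 = True. Stack: [True]
POP_JUMP_IF_FALSE → pop True; no jump. Stack: []
LOAD_FAST y → push -4. Stack: [-4]
LOAD_CONST → push 4. Stack: [-4, 4]
BINARY_OP ^ → -4 ^ 4 = -8. Stack: [-8]
STORE_FAST y → y=-8. Stack: []
LOAD_FAST_LOAD_FAST a,y → push -3,-8. Stack: [-3, -8]
BINARY_OP + → -3 + -8 = -11. Stack: [-11]
STORE_FAST y → y=-11. Stack: []
LOAD_FAST_LOAD_FAST y,y → push -11,-11. Stack: [-11, -11]
BINARY_OP * → -11 * -11 = 121. Stack: [121]
STORE_FAST y → y=121. Stack: []
LOAD_FAST i → push 0. Stack: [0]
LOAD_CONST → push 1. Stack: [0, 1]
BINARY_OP + → 0 + 1 = 1. Stack: [1]
STORE_FAST i → i=1. Stack: []
LOAD_FAST i → push 1. Stack: [1]
LOAD_CONST → push 2. Stack: [1, 2]
COMPARE_OP bool(<) → 1 vs 2 = True. Stack: [True]
POP_JUMP_IF_FALSE → pop True; no jump. Stack: []
LOAD_FAST y → push 121. Stack: [121]
LOAD_CONST → push 4. Stack: [121, 4]
BINARY_OP ^ → 121 ^ 4 = 125. Stack: [125]
STORE_FAST y → y=125. Stack: []
LOAD_FAST_LOAD_FAST a,y → push -3,125. Stack: [-3, 125]
BINARY_OP + → -3 + 125 = 122. Stack: [122]
STORE_FAST y → y=122. Stack: []
LOAD_FAST_LOAD_FAST y,y → push 122,122. Stack: [122, 122]
BINARY_OP * → 122 * 122 = 14884. Stack: [14884]
STORE_FAST y → y=14884. Stack: []
LOAD_FAST i → push 1. Stack: [1]
LOAD_CONST → push 1. Stack: [1, 1]
BINARY_OP + → 1 + 1 = 2. Stack: [2]
STORE_FAST i → i=2. Stack: []
LOAD_FAST i → push 2. Stack: [2]
LOAD_CONST → push 2. Stack: [2, 2]
COMPARE_OP bool(<) → 2 vs 2 = False. Stack: [False]
POP_JUMP_IF_FALSE → pop False; jump. Stack: []
LOAD_FAST y → push 14884. Stack: [14884]
RETURN_VALUE → return 14884.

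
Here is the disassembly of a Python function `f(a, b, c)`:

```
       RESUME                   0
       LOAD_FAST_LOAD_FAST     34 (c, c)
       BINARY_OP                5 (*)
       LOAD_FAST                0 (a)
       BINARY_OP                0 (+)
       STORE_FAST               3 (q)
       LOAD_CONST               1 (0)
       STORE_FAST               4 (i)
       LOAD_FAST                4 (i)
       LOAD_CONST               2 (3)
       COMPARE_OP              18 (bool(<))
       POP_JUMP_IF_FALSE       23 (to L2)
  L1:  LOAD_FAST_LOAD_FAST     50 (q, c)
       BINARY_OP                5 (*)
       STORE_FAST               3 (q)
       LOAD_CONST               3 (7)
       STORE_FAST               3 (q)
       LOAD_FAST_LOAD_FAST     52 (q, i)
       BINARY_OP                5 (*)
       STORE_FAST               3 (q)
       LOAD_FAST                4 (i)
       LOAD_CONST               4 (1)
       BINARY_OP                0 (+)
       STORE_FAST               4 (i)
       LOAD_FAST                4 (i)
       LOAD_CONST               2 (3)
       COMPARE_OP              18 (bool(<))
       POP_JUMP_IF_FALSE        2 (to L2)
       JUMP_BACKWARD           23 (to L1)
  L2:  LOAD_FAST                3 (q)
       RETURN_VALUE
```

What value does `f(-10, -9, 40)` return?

14

LOAD_FAST_LOAD_FAST c,c → push 40,40. Stack: [40, 40]
BINARY_OP * → 40 * 40 = 1600. Stack: [1600]
LOAD_FAST a → push -10. Stack: [1600, -10]
BINARY_OP + → 1600 + -10 = 1590. Stack: [1590]
STORE_FAST q → q=1590. Stack: []
LOAD_CONST → push 0. Stack: [0]
STORE_FAST i → i=0. Stack: []
LOAD_FAST i → push 0. Stack: [0]
LOAD_CONST → push 3. Stack: [0, 3]
COMPARE_OP bool(<) → 0 vs 3 = True. Stack: [True]
POP_JUMP_IF_FALSE → pop True; no jump. Stack: []
LOAD_FAST_LOAD_FAST q,c → push 1590,40. Stack: [1590, 40]
BINARY_OP * → 1590 * 40 = 63600. Stack: [63600]
STORE_FAST q → q=63600. Stack: []
LOAD_CONST → push 7. Stack: [7]
STORE_FAST q → q=7. Stack: []
LOAD_FAST_LOAD_FAST q,i → push 7,0. Stack: [7, 0]
BINARY_OP * → 7 * 0 = 0. Stack: [0]
STORE_FAST q → q=0. Stack: []
LOAD_FAST i → push 0. Stack: [0]
LOAD_CONST → push 1. Stack: [0, 1]
BINARY_OP + → 0 + 1 = 1. Stack: [1]
STORE_FAST i → i=1. Stack: []
LOAD_FAST i → push 1. Stack: [1]
LOAD_CONST → push 3. Stack: [1, 3]
COMPARE_OP bool(<) → 1 vs 3 = True. Stack: [True]
POP_JUMP_IF_FALSE → pop True; no jump. Stack: []
LOAD_FAST_LOAD_FAST q,c → push 0,40. Stack: [0, 40]
BINARY_OP * → 0 * 40 = 0. Stack: [0]
STORE_FAST q → q=0. Stack: []
LOAD_CONST → push 7. Stack: [7]
STORE_FAST q → q=7. Stack: []
LOAD_FAST_LOAD_FAST q,i → push 7,1. Stack: [7, 1]
BINARY_OP * → 7 * 1 = 7. Stack: [7]
STORE_FAST q → q=7. Stack: []
LOAD_FAST i → push 1. Stack: [1]
LOAD_CONST → push 1. Stack: [1, 1]
BINARY_OP + → 1 + 1 = 2. Stack: [2]
STORE_FAST i → i=2. Stack: []
LOAD_FAST i → push 2. Stack: [2]
LOAD_CONST → push 3. Stack: [2, 3]
COMPARE_OP bool(<) → 2 vs 3 = True. Stack: [True]
POP_JUMP_IF_FALSE → pop True; no jump. Stack: []
LOAD_FAST_LOAD_FAST q,c → push 7,40. Stack: [7, 40]
BINARY_OP * → 7 * 40 = 280. Stack: [280]
STORE_FAST q → q=280. Stack: []
LOAD_CONST → push 7. Stack: [7]
STORE_FAST q → q=7. Stack: []
LOAD_FAST_LOAD_FAST q,i → push 7,2. Stack: [7, 2]
BINARY_OP * → 7 * 2 = 14. Stack: [14]
STORE_FAST q → q=14. Stack: []
LOAD_FAST i → push 2. Stack: [2]
LOAD_CONST → push 1. Stack: [2, 1]
BINARY_OP + → 2 + 1 = 3. Stack: [3]
STORE_FAST i → i=3. Stack: []
LOAD_FAST i → push 3. Stack: [3]
LOAD_CONST → push 3. Stack: [3, 3]
COMPARE_OP bool(<) → 3 vs 3 = False. Stack: [False]
POP_JUMP_IF_FALSE → pop False; jump. Stack: []
LOAD_FAST q → push 14. Stack: [14]
RETURN_VALUE → return 14.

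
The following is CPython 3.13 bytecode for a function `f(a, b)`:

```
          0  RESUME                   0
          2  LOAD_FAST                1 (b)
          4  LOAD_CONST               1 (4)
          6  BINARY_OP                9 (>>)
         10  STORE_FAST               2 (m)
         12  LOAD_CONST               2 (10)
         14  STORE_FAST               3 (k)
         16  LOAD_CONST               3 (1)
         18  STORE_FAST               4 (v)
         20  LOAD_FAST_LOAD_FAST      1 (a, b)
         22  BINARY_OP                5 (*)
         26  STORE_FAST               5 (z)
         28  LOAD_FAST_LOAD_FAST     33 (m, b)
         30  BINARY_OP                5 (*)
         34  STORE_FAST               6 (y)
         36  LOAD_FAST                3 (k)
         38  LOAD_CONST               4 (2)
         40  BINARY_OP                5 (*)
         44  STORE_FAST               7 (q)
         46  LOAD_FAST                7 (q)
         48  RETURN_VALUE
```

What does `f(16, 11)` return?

20

LOAD_FAST b → push 11. Stack: [11]
LOAD_CONST → push 4. Stack: [11, 4]
BINARY_OP >> → 11 >> 4 = 0. Stack: [0]
STORE_FAST m → m=0. Stack: []
LOAD_CONST → push 10. Stack: [10]
STORE_FAST k → k=10. Stack: []
LOAD_CONST → push 1. Stack: [1]
STORE_FAST v → v=1. Stack: []
LOAD_FAST_LOAD_FAST a,b → push 16,11. Stack: [16, 11]
BINARY_OP * → 16 * 11 = 176. Stack: [176]
STORE_FAST z → z=176. Stack: []
LOAD_FAST_LOAD_FAST m,b → push 0,11. Stack: [0, 11]
BINARY_OP * → 0 * 11 = 0. Stack: [0]
STORE_FAST y → y=0. Stack: []
LOAD_FAST k → push 10. Stack: [10]
LOAD_CONST → push 2. Stack: [10, 2]
BINARY_OP * → 10 * 2 = 20. Stack: [20]
STORE_FAST q → q=20. Stack: []
LOAD_FAST q → push 20. Stack: [20]
RETURN_VALUE → return 20.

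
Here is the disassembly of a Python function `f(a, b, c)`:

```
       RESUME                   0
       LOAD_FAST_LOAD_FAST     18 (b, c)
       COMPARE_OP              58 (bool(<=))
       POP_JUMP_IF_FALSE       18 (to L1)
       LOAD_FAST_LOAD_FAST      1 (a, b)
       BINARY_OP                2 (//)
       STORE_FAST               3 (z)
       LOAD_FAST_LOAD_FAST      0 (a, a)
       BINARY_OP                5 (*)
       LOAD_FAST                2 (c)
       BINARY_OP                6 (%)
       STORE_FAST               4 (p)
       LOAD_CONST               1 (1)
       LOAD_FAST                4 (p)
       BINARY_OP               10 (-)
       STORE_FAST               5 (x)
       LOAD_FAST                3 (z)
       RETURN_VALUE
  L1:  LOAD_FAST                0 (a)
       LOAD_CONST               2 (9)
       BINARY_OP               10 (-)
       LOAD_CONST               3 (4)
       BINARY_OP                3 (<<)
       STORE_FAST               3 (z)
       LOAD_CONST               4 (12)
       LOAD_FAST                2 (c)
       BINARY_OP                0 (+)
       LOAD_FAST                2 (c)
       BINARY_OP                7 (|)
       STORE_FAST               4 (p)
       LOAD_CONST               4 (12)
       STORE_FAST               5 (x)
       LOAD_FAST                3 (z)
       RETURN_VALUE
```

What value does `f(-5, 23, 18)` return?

LOAD_FAST_LOAD_FAST b,c → push 23,18. Stack: [23, 18]
COMPARE_OP bool(<=) → 23 vs 18 = False. Stack: [False]
POP_JUMP_IF_FALSE → pop False; jump. Stack: []
LOAD_FAST a → push -5. Stack: [-5]
LOAD_CONST → push 9. Stack: [-5, 9]
BINARY_OP - → -5 - 9 = -14. Stack: [-14]
LOAD_CONST → push 4. Stack: [-14, 4]
BINARY_OP << → -14 << 4 = -224. Stack: [-224]
STORE_FAST z → z=-224. Stack: []
LOAD_CONST → push 12. Stack: [12]
LOAD_FAST c → push 18. Stack: [12, 18]
BINARY_OP + → 12 + 18 = 30. Stack: [30]
LOAD_FAST c → push 18. Stack: [30, 18]
BINARY_OP | → 30 | 18 = 30. Stack: [30]
STORE_FAST p → p=30. Stack: []
LOAD_CONST → push 12. Stack: [12]
STORE_FAST x → x=12. Stack: []
LOAD_FAST z → push -224. Stack: [-224]
RETURN_VALUE → return -224.

-224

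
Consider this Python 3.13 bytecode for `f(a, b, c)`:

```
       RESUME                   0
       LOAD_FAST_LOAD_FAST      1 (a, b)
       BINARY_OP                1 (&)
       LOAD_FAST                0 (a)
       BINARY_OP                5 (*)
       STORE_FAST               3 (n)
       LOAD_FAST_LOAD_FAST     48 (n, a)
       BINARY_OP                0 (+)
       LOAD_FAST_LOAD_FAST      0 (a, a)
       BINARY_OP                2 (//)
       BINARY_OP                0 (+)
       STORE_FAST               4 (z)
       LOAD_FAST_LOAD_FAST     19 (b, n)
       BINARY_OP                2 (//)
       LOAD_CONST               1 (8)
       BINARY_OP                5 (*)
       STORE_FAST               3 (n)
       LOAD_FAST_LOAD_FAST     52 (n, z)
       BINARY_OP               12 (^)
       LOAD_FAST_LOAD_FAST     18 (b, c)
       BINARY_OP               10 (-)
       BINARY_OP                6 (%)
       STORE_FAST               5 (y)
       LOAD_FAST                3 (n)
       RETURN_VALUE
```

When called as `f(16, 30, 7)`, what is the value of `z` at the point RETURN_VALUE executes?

273

LOAD_FAST_LOAD_FAST a,b → push 16,30. Stack: [16, 30]
BINARY_OP & → 16 & 30 = 16. Stack: [16]
LOAD_FAST a → push 16. Stack: [16, 16]
BINARY_OP * → 16 * 16 = 256. Stack: [256]
STORE_FAST n → n=256. Stack: []
LOAD_FAST_LOAD_FAST n,a → push 256,16. Stack: [256, 16]
BINARY_OP + → 256 + 16 = 272. Stack: [272]
LOAD_FAST_LOAD_FAST a,a → push 16,16. Stack: [272, 16, 16]
BINARY_OP // → 16 // 16 = 1. Stack: [272, 1]
BINARY_OP + → 272 + 1 = 273. Stack: [273]
STORE_FAST z → z=273. Stack: []
LOAD_FAST_LOAD_FAST b,n → push 30,256. Stack: [30, 256]
BINARY_OP // → 30 // 256 = 0. Stack: [0]
LOAD_CONST → push 8. Stack: [0, 8]
BINARY_OP * → 0 * 8 = 0. Stack: [0]
STORE_FAST n → n=0. Stack: []
LOAD_FAST_LOAD_FAST n,z → push 0,273. Stack: [0, 273]
BINARY_OP ^ → 0 ^ 273 = 273. Stack: [273]
LOAD_FAST_LOAD_FAST b,c → push 30,7. Stack: [273, 30, 7]
BINARY_OP - → 30 - 7 = 23. Stack: [273, 23]
BINARY_OP % → 273 % 23 = 20. Stack: [20]
STORE_FAST y → y=20. Stack: []
LOAD_FAST n → push 0. Stack: [0]
RETURN_VALUE → return 0.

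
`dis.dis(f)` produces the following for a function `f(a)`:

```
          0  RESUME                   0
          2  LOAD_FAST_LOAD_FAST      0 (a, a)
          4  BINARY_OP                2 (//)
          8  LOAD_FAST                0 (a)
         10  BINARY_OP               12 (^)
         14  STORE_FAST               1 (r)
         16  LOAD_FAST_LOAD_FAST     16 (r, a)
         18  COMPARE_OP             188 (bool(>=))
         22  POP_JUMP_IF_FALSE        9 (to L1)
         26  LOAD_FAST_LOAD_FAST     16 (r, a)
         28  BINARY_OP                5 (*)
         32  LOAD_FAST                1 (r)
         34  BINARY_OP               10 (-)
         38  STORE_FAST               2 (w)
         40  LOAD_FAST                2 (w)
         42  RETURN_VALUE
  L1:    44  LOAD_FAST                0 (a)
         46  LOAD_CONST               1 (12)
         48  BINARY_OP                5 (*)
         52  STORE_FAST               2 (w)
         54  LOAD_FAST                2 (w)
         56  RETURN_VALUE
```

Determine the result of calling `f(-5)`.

-60

LOAD_FAST_LOAD_FAST a,a → push -5,-5. Stack: [-5, -5]
BINARY_OP // → -5 // -5 = 1. Stack: [1]
LOAD_FAST a → push -5. Stack: [1, -5]
BINARY_OP ^ → 1 ^ -5 = -6. Stack: [-6]
STORE_FAST r → r=-6. Stack: []
LOAD_FAST_LOAD_FAST r,a → push -6,-5. Stack: [-6, -5]
COMPARE_OP bool(>=) → -6 vs -5 = False. Stack: [False]
POP_JUMP_IF_FALSE → pop False; jump. Stack: []
LOAD_FAST a → push -5. Stack: [-5]
LOAD_CONST → push 12. Stack: [-5, 12]
BINARY_OP * → -5 * 12 = -60. Stack: [-60]
STORE_FAST w → w=-60. Stack: []
LOAD_FAST w → push -60. Stack: [-60]
RETURN_VALUE → return -60.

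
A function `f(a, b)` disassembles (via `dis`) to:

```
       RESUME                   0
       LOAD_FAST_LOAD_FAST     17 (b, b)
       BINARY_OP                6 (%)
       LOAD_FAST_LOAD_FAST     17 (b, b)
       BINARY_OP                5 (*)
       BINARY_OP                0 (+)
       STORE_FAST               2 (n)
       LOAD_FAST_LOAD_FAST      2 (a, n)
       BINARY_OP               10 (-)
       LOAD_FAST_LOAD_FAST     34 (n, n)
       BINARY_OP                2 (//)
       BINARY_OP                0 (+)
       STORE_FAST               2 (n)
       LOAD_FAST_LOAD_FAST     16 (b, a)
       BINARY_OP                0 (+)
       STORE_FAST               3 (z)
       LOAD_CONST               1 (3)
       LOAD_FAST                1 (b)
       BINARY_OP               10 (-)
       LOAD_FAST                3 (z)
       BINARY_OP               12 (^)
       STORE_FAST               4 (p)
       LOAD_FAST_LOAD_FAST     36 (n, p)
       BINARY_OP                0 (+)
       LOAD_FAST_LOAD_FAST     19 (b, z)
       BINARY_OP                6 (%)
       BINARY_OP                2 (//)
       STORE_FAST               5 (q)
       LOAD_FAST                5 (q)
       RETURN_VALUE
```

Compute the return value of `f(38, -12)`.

-6

LOAD_FAST_LOAD_FAST b,b → push -12,-12. Stack: [-12, -12]
BINARY_OP % → -12 % -12 = 0. Stack: [0]
LOAD_FAST_LOAD_FAST b,b → push -12,-12. Stack: [0, -12, -12]
BINARY_OP * → -12 * -12 = 144. Stack: [0, 144]
BINARY_OP + → 0 + 144 = 144. Stack: [144]
STORE_FAST n → n=144. Stack: []
LOAD_FAST_LOAD_FAST a,n → push 38,144. Stack: [38, 144]
BINARY_OP - → 38 - 144 = -106. Stack: [-106]
LOAD_FAST_LOAD_FAST n,n → push 144,144. Stack: [-106, 144, 144]
BINARY_OP // → 144 // 144 = 1. Stack: [-106, 1]
BINARY_OP + → -106 + 1 = -105. Stack: [-105]
STORE_FAST n → n=-105. Stack: []
LOAD_FAST_LOAD_FAST b,a → push -12,38. Stack: [-12, 38]
BINARY_OP + → -12 + 38 = 26. Stack: [26]
STORE_FAST z → z=26. Stack: []
LOAD_CONST → push 3. Stack: [3]
LOAD_FAST b → push -12. Stack: [3, -12]
BINARY_OP - → 3 - -12 = 15. Stack: [15]
LOAD_FAST z → push 26. Stack: [15, 26]
BINARY_OP ^ → 15 ^ 26 = 21. Stack: [21]
STORE_FAST p → p=21. Stack: []
LOAD_FAST_LOAD_FAST n,p → push -105,21. Stack: [-105, 21]
BINARY_OP + → -105 + 21 = -84. Stack: [-84]
LOAD_FAST_LOAD_FAST b,z → push -12,26. Stack: [-84, -12, 26]
BINARY_OP % → -12 % 26 = 14. Stack: [-84, 14]
BINARY_OP // → -84 // 14 = -6. Stack: [-6]
STORE_FAST q → q=-6. Stack: []
LOAD_FAST q → push -6. Stack: [-6]
RETURN_VALUE → return -6.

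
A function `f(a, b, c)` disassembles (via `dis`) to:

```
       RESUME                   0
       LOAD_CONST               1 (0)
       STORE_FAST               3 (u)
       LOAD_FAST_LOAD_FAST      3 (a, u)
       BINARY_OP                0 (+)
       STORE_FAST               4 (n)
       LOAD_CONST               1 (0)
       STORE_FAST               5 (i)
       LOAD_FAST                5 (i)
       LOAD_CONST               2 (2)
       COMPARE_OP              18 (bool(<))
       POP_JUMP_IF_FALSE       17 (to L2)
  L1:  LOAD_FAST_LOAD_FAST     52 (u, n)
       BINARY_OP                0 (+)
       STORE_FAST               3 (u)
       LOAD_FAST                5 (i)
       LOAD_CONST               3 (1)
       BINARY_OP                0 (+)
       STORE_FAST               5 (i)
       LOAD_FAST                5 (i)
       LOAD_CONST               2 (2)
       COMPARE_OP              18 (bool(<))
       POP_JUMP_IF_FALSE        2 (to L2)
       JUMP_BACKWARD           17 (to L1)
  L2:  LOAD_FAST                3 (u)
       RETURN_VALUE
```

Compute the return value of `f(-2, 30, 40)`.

-4

LOAD_CONST → push 0. Stack: [0]
STORE_FAST u → u=0. Stack: []
LOAD_FAST_LOAD_FAST a,u → push -2,0. Stack: [-2, 0]
BINARY_OP + → -2 + 0 = -2. Stack: [-2]
STORE_FAST n → n=-2. Stack: []
LOAD_CONST → push 0. Stack: [0]
STORE_FAST i → i=0. Stack: []
LOAD_FAST i → push 0. Stack: [0]
LOAD_CONST → push 2. Stack: [0, 2]
COMPARE_OP bool(<) → 0 vs 2 = True. Stack: [True]
POP_JUMP_IF_FALSE → pop True; no jump. Stack: []
LOAD_FAST_LOAD_FAST u,n → push 0,-2. Stack: [0, -2]
BINARY_OP + → 0 + -2 = -2. Stack: [-2]
STORE_FAST u → u=-2. Stack: []
LOAD_FAST i → push 0. Stack: [0]
LOAD_CONST → push 1. Stack: [0, 1]
BINARY_OP + → 0 + 1 = 1. Stack: [1]
STORE_FAST i → i=1. Stack: []
LOAD_FAST i → push 1. Stack: [1]
LOAD_CONST → push 2. Stack: [1, 2]
COMPARE_OP bool(<) → 1 vs 2 = True. Stack: [True]
POP_JUMP_IF_FALSE → pop True; no jump. Stack: []
LOAD_FAST_LOAD_FAST u,n → push -2,-2. Stack: [-2, -2]
BINARY_OP + → -2 + -2 = -4. Stack: [-4]
STORE_FAST u → u=-4. Stack: []
LOAD_FAST i → push 1. Stack: [1]
LOAD_CONST → push 1. Stack: [1, 1]
BINARY_OP + → 1 + 1 = 2. Stack: [2]
STORE_FAST i → i=2. Stack: []
LOAD_FAST i → push 2. Stack: [2]
LOAD_CONST → push 2. Stack: [2, 2]
COMPARE_OP bool(<) → 2 vs 2 = False. Stack: [False]
POP_JUMP_IF_FALSE → pop False; jump. Stack: []
LOAD_FAST u → push -4. Stack: [-4]
RETURN_VALUE → return -4.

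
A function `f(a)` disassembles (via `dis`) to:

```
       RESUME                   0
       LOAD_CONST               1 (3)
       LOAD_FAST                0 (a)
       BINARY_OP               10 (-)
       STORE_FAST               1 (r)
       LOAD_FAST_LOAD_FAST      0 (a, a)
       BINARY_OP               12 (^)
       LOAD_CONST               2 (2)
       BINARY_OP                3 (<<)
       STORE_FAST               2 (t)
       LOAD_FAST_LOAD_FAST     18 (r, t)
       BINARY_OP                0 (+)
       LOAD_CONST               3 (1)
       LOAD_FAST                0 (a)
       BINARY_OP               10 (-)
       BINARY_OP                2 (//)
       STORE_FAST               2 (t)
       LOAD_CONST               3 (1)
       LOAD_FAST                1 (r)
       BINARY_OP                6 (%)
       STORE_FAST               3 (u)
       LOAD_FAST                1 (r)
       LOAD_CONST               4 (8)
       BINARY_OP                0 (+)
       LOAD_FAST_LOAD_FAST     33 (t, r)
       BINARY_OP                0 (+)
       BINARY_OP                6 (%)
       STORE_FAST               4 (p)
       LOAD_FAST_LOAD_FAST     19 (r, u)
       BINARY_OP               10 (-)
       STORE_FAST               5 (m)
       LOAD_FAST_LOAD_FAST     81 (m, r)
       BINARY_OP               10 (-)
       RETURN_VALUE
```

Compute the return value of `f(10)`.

6

LOAD_CONST → push 3. Stack: [3]
LOAD_FAST a → push 10. Stack: [3, 10]
BINARY_OP - → 3 - 10 = -7. Stack: [-7]
STORE_FAST r → r=-7. Stack: []
LOAD_FAST_LOAD_FAST a,a → push 10,10. Stack: [10, 10]
BINARY_OP ^ → 10 ^ 10 = 0. Stack: [0]
LOAD_CONST → push 2. Stack: [0, 2]
BINARY_OP << → 0 << 2 = 0. Stack: [0]
STORE_FAST t → t=0. Stack: []
LOAD_FAST_LOAD_FAST r,t → push -7,0. Stack: [-7, 0]
BINARY_OP + → -7 + 0 = -7. Stack: [-7]
LOAD_CONST → push 1. Stack: [-7, 1]
LOAD_FAST a → push 10. Stack: [-7, 1, 10]
BINARY_OP - → 1 - 10 = -9. Stack: [-7, -9]
BINARY_OP // → -7 // -9 = 0. Stack: [0]
STORE_FAST t → t=0. Stack: []
LOAD_CONST → push 1. Stack: [1]
LOAD_FAST r → push -7. Stack: [1, -7]
BINARY_OP % → 1 % -7 = -6. Stack: [-6]
STORE_FAST u → u=-6. Stack: []
LOAD_FAST r → push -7. Stack: [-7]
LOAD_CONST → push 8. Stack: [-7, 8]
BINARY_OP + → -7 + 8 = 1. Stack: [1]
LOAD_FAST_LOAD_FAST t,r → push 0,-7. Stack: [1, 0, -7]
BINARY_OP + → 0 + -7 = -7. Stack: [1, -7]
BINARY_OP % → 1 % -7 = -6. Stack: [-6]
STORE_FAST p → p=-6. Stack: []
LOAD_FAST_LOAD_FAST r,u → push -7,-6. Stack: [-7, -6]
BINARY_OP - → -7 - -6 = -1. Stack: [-1]
STORE_FAST m → m=-1. Stack: []
LOAD_FAST_LOAD_FAST m,r → push -1,-7. Stack: [-1, -7]
BINARY_OP - → -1 - -7 = 6. Stack: [6]
RETURN_VALUE → return 6.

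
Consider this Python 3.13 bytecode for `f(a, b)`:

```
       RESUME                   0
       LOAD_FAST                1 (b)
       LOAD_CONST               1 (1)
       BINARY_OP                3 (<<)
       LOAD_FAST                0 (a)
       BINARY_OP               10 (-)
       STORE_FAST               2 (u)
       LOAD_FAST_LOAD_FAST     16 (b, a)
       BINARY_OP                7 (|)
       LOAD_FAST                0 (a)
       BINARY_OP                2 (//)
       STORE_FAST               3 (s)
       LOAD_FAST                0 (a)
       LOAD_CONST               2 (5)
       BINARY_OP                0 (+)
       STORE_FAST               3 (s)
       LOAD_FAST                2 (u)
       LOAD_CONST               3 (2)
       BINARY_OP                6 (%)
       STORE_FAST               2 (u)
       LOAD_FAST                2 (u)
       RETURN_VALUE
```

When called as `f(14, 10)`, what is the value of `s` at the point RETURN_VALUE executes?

LOAD_FAST b → push 10. Stack: [10]
LOAD_CONST → push 1. Stack: [10, 1]
BINARY_OP << → 10 << 1 = 20. Stack: [20]
LOAD_FAST a → push 14. Stack: [20, 14]
BINARY_OP - → 20 - 14 = 6. Stack: [6]
STORE_FAST u → u=6. Stack: []
LOAD_FAST_LOAD_FAST b,a → push 10,14. Stack: [10, 14]
BINARY_OP | → 10 | 14 = 14. Stack: [14]
LOAD_FAST a → push 14. Stack: [14, 14]
BINARY_OP // → 14 // 14 = 1. Stack: [1]
STORE_FAST s → s=1. Stack: []
LOAD_FAST a → push 14. Stack: [14]
LOAD_CONST → push 5. Stack: [14, 5]
BINARY_OP + → 14 + 5 = 19. Stack: [19]
STORE_FAST s → s=19. Stack: []
LOAD_FAST u → push 6. Stack: [6]
LOAD_CONST → push 2. Stack: [6, 2]
BINARY_OP % → 6 % 2 = 0. Stack: [0]
STORE_FAST u → u=0. Stack: []
LOAD_FAST u → push 0. Stack: [0]
RETURN_VALUE → return 0.

19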